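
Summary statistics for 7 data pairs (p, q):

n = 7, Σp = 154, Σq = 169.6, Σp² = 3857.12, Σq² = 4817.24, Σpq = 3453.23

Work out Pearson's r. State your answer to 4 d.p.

r = (nΣpq − ΣpΣq) / √[(nΣp² − (Σp)²)(nΣq² − (Σq)²)]
Numerator: 7×3453.23 − 154×169.6 = -1945.79
Denominator: √[(26999.84 − 23716)(33720.68 − 28764.16)] = √[3283.84 × 4956.52] = 4034.4044
r = -1945.79 / 4034.4044 ≈ -0.4823

-0.4823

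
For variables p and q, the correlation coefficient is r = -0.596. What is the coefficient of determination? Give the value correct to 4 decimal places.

r² = (-0.596)² = 0.3552

0.3552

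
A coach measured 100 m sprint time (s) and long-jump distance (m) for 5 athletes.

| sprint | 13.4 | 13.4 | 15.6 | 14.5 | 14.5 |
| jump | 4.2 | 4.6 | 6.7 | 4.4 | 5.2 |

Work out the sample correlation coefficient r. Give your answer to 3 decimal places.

0.863

n = 5, Σx = 71.4, Σy = 25.1, Σx² = 1022.98, Σy² = 130.09, Σxy = 361.64
nΣxy − ΣxΣy = 1808.2 − 1792.14 = 16.06
nΣx² − (Σx)² = 5114.9 − 5097.96 = 16.94; nΣy² − (Σy)² = 650.45 − 630.01 = 20.44
r = 16.06 / √(16.94 × 20.44) = 16.06 / 18.6079 ≈ 0.863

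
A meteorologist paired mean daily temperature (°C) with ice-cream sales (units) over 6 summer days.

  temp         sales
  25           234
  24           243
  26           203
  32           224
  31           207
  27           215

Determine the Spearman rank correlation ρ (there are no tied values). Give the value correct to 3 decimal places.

Rank temp: 2, 1, 3, 6, 5, 4
Rank sales: 5, 6, 1, 4, 2, 3
d = rank(temp) − rank(sales): -3, -5, 2, 2, 3, 1; Σd² = 52
ρ = 1 − 6Σd² / [n(n²−1)] = 1 − 6×52 / (6×35) = 1 − 312/210 ≈ -0.486

-0.486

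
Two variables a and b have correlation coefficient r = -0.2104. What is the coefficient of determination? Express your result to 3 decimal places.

0.044

r² = (-0.2104)² = 0.044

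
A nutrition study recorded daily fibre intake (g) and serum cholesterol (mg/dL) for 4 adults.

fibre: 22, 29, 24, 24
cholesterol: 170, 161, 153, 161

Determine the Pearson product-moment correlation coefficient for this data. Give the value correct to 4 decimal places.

-0.3013

n = 4, Σx = 99, Σy = 645, Σx² = 2477, Σy² = 104151, Σxy = 15945
nΣxy − ΣxΣy = 63780 − 63855 = -75
nΣx² − (Σx)² = 9908 − 9801 = 107; nΣy² − (Σy)² = 416604 − 416025 = 579
r = -75 / √(107 × 579) = -75 / 248.9036 ≈ -0.3013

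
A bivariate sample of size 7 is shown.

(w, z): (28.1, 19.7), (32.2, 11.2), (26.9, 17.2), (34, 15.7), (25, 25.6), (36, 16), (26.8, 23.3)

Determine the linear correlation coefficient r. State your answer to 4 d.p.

n = 7, Σw = 209, Σz = 128.7, Σw² = 6345.3, Σz² = 2510.11, Σwz = 3751.13
nΣwz − ΣwΣz = 26257.91 − 26898.3 = -640.39
nΣw² − (Σw)² = 44417.1 − 43681 = 736.1; nΣz² − (Σz)² = 17570.77 − 16563.69 = 1007.08
r = -640.39 / √(736.1 × 1007.08) = -640.39 / 860.9945 ≈ -0.7438

-0.7438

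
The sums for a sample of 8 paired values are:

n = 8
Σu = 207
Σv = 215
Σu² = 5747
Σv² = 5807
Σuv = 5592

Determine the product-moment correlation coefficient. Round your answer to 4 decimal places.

0.2718

r = (nΣuv − ΣuΣv) / √[(nΣu² − (Σu)²)(nΣv² − (Σv)²)]
Numerator: 8×5592 − 207×215 = 231
Denominator: √[(45976 − 42849)(46456 − 46225)] = √[3127 × 231] = 849.9041
r = 231 / 849.9041 ≈ 0.2718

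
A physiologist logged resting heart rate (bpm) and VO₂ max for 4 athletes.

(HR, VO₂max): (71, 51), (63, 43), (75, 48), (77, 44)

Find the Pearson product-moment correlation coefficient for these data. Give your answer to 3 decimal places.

n = 4, Σx = 286, Σy = 186, Σx² = 20564, Σy² = 8690, Σxy = 13318
nΣxy − ΣxΣy = 53272 − 53196 = 76
nΣx² − (Σx)² = 82256 − 81796 = 460; nΣy² − (Σy)² = 34760 − 34596 = 164
r = 76 / √(460 × 164) = 76 / 274.6634 ≈ 0.277

0.277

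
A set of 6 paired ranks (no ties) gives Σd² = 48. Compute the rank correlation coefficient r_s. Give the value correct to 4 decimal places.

ρ = 1 − 6Σd² / [n(n²−1)] = 1 − 6×48 / (6×35)
  = 1 − 288/210 = 1 − 1.37143 ≈ -0.3714

-0.3714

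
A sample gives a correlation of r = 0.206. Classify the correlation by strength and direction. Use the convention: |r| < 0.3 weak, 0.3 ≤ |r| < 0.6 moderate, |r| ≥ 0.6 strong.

weak positive

r = 0.206 > 0 so the relationship is positive.
|r| = 0.206, which falls in the weak range.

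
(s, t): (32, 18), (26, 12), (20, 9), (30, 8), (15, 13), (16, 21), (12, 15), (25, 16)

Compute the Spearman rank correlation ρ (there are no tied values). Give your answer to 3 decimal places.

Rank s: 8, 6, 4, 7, 2, 3, 1, 5
Rank t: 7, 3, 2, 1, 4, 8, 5, 6
d = rank(s) − rank(t): 1, 3, 2, 6, -2, -5, -4, -1; Σd² = 96
ρ = 1 − 6Σd² / [n(n²−1)] = 1 − 6×96 / (8×63) = 1 − 576/504 ≈ -0.143

-0.143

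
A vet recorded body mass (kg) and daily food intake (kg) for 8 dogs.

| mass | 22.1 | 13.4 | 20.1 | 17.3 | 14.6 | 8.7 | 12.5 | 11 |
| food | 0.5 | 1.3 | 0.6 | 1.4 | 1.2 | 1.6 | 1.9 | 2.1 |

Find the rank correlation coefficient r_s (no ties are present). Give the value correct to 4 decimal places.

Rank mass: 8, 4, 7, 6, 5, 1, 3, 2
Rank food: 1, 4, 2, 5, 3, 6, 7, 8
d = rank(mass) − rank(food): 7, 0, 5, 1, 2, -5, -4, -6; Σd² = 156
ρ = 1 − 6Σd² / [n(n²−1)] = 1 − 6×156 / (8×63) = 1 − 936/504 ≈ -0.8571

-0.8571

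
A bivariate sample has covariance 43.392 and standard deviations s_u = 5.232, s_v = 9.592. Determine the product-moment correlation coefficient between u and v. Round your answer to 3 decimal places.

r = Cov(u,v) / (s_u · s_v) = 43.392 / (5.232 × 9.592)
  = 43.392 / 50.1853 ≈ 0.865

0.865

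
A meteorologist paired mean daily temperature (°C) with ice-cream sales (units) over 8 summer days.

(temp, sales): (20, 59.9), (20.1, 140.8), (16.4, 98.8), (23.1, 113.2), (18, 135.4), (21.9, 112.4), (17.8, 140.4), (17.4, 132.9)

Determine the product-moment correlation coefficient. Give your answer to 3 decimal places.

n = 8, Σx = 154.7, Σy = 933.8, Σx² = 3029.79, Σy² = 114329.82, Σxy = 17973.66
nΣxy − ΣxΣy = 143789.28 − 144458.86 = -669.58
nΣx² − (Σx)² = 24238.32 − 23932.09 = 306.23; nΣy² − (Σy)² = 914638.56 − 871982.44 = 42656.12
r = -669.58 / √(306.23 × 42656.12) = -669.58 / 3614.2196 ≈ -0.185

-0.185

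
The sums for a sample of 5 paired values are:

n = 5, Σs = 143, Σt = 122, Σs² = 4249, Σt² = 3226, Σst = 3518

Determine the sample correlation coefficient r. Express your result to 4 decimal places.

r = (nΣst − ΣsΣt) / √[(nΣs² − (Σs)²)(nΣt² − (Σt)²)]
Numerator: 5×3518 − 143×122 = 144
Denominator: √[(21245 − 20449)(16130 − 14884)] = √[796 × 1246] = 995.8996
r = 144 / 995.8996 ≈ 0.1446

0.1446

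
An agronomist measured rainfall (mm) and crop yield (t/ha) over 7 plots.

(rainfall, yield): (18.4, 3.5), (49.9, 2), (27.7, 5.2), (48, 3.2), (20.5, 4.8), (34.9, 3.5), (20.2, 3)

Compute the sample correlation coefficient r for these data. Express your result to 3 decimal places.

n = 7, Σx = 219.6, Σy = 25.2, Σx² = 7946.16, Σy² = 97.82, Σxy = 742.99
nΣxy − ΣxΣy = 5200.93 − 5533.92 = -332.99
nΣx² − (Σx)² = 55623.12 − 48224.16 = 7398.96; nΣy² − (Σy)² = 684.74 − 635.04 = 49.7
r = -332.99 / √(7398.96 × 49.7) = -332.99 / 606.4061 ≈ -0.549

-0.549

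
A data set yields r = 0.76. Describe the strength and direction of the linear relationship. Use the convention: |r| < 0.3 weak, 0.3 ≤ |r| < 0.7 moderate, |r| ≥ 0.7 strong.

strong positive

r = 0.76 > 0 so the relationship is positive.
|r| = 0.76, which falls in the strong range.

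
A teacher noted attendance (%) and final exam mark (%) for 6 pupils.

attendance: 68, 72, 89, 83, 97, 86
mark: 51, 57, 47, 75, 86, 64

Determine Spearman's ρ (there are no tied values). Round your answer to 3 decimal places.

0.371

Rank attendance: 1, 2, 5, 3, 6, 4
Rank mark: 2, 3, 1, 5, 6, 4
d = rank(attendance) − rank(mark): -1, -1, 4, -2, 0, 0; Σd² = 22
ρ = 1 − 6Σd² / [n(n²−1)] = 1 − 6×22 / (6×35) = 1 − 132/210 ≈ 0.371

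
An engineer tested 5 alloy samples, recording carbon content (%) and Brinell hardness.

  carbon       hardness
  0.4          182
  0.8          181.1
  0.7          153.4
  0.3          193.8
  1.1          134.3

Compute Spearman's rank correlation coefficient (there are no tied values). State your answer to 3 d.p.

-0.900

Rank carbon: 2, 4, 3, 1, 5
Rank hardness: 4, 3, 2, 5, 1
d = rank(carbon) − rank(hardness): -2, 1, 1, -4, 4; Σd² = 38
ρ = 1 − 6Σd² / [n(n²−1)] = 1 − 6×38 / (5×24) = 1 − 228/120 ≈ -0.900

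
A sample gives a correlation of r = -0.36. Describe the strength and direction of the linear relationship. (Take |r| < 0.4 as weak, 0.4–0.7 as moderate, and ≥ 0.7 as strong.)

weak negative

r = -0.36 < 0 so the relationship is negative.
|r| = 0.36, which falls in the weak range.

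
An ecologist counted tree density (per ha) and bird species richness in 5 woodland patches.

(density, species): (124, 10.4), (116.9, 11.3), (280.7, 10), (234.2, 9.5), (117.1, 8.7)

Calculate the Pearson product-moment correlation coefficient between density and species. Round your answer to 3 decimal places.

n = 5, Σx = 872.9, Σy = 49.9, Σx² = 176396.15, Σy² = 501.79, Σxy = 8661.24
nΣxy − ΣxΣy = 43306.2 − 43557.71 = -251.51
nΣx² − (Σx)² = 881980.75 − 761954.41 = 120026.34; nΣy² − (Σy)² = 2508.95 − 2490.01 = 18.94
r = -251.51 / √(120026.34 × 18.94) = -251.51 / 1507.7463 ≈ -0.167

-0.167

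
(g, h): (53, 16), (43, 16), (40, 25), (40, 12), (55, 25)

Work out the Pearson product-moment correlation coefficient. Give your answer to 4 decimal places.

n = 5, Σg = 231, Σh = 94, Σg² = 10883, Σh² = 1906, Σgh = 4391
nΣgh − ΣgΣh = 21955 − 21714 = 241
nΣg² − (Σg)² = 54415 − 53361 = 1054; nΣh² − (Σh)² = 9530 − 8836 = 694
r = 241 / √(1054 × 694) = 241 / 855.2637 ≈ 0.2818

0.2818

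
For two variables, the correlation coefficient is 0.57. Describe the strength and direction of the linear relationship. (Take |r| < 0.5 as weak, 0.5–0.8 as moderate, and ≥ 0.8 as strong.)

r = 0.57 > 0 so the relationship is positive.
|r| = 0.57, which falls in the moderate range.

moderate positive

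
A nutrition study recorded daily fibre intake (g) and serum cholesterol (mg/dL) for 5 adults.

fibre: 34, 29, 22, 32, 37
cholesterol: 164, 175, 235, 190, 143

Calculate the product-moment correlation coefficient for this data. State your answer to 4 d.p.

n = 5, Σx = 154, Σy = 907, Σx² = 4874, Σy² = 169295, Σxy = 27192
nΣxy − ΣxΣy = 135960 − 139678 = -3718
nΣx² − (Σx)² = 24370 − 23716 = 654; nΣy² − (Σy)² = 846475 − 822649 = 23826
r = -3718 / √(654 × 23826) = -3718 / 3947.4301 ≈ -0.9419

-0.9419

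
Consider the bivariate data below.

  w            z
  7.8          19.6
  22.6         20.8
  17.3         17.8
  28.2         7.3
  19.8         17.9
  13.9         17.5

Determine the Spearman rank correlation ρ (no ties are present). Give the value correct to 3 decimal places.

Rank w: 1, 5, 3, 6, 4, 2
Rank z: 5, 6, 3, 1, 4, 2
d = rank(w) − rank(z): -4, -1, 0, 5, 0, 0; Σd² = 42
ρ = 1 − 6Σd² / [n(n²−1)] = 1 − 6×42 / (6×35) = 1 − 252/210 ≈ -0.200

-0.200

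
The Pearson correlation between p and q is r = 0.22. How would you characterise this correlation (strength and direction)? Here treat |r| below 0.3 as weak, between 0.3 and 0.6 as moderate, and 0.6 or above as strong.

r = 0.22 > 0 so the relationship is positive.
|r| = 0.22, which falls in the weak range.

weak positive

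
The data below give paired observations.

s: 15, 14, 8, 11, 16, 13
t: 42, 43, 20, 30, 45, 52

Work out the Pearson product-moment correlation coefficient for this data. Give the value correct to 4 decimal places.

n = 6, Σs = 77, Σt = 232, Σs² = 1031, Σt² = 9642, Σst = 3118
nΣst − ΣsΣt = 18708 − 17864 = 844
nΣs² − (Σs)² = 6186 − 5929 = 257; nΣt² − (Σt)² = 57852 − 53824 = 4028
r = 844 / √(257 × 4028) = 844 / 1017.4458 ≈ 0.8295

0.8295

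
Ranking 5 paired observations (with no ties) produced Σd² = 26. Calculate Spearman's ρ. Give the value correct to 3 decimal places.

-0.300

ρ = 1 − 6Σd² / [n(n²−1)] = 1 − 6×26 / (5×24)
  = 1 − 156/120 = 1 − 1.3000 ≈ -0.300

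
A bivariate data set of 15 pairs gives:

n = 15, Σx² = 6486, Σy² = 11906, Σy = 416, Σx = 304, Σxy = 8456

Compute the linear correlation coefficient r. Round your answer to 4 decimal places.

r = (nΣxy − ΣxΣy) / √[(nΣx² − (Σx)²)(nΣy² − (Σy)²)]
Numerator: 15×8456 − 304×416 = 376
Denominator: √[(97290 − 92416)(178590 − 173056)] = √[4874 × 5534] = 5193.5264
r = 376 / 5193.5264 ≈ 0.0724

0.0724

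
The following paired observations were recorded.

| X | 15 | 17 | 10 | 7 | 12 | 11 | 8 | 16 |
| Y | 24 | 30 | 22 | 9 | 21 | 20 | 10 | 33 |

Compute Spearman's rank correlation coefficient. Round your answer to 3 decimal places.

Rank X: 6, 8, 3, 1, 5, 4, 2, 7
Rank Y: 6, 7, 5, 1, 4, 3, 2, 8
d = rank(X) − rank(Y): 0, 1, -2, 0, 1, 1, 0, -1; Σd² = 8
ρ = 1 − 6Σd² / [n(n²−1)] = 1 − 6×8 / (8×63) = 1 − 48/504 ≈ 0.905

0.905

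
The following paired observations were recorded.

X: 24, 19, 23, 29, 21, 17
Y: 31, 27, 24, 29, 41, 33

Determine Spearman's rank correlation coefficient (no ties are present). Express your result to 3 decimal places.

Rank X: 5, 2, 4, 6, 3, 1
Rank Y: 4, 2, 1, 3, 6, 5
d = rank(X) − rank(Y): 1, 0, 3, 3, -3, -4; Σd² = 44
ρ = 1 − 6Σd² / [n(n²−1)] = 1 − 6×44 / (6×35) = 1 − 264/210 ≈ -0.257

-0.257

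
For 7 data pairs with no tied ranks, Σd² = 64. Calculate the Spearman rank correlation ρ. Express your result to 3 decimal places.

ρ = 1 − 6Σd² / [n(n²−1)] = 1 − 6×64 / (7×48)
  = 1 − 384/336 = 1 − 1.1429 ≈ -0.143

-0.143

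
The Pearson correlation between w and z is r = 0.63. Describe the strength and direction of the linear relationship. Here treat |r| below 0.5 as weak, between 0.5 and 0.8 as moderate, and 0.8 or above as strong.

r = 0.63 > 0 so the relationship is positive.
|r| = 0.63, which falls in the moderate range.

moderate positive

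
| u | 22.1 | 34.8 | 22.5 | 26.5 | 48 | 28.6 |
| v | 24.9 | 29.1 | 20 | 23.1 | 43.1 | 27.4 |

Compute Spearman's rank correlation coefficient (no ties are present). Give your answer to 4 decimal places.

Rank u: 1, 5, 2, 3, 6, 4
Rank v: 3, 5, 1, 2, 6, 4
d = rank(u) − rank(v): -2, 0, 1, 1, 0, 0; Σd² = 6
ρ = 1 − 6Σd² / [n(n²−1)] = 1 − 6×6 / (6×35) = 1 − 36/210 ≈ 0.8286

0.8286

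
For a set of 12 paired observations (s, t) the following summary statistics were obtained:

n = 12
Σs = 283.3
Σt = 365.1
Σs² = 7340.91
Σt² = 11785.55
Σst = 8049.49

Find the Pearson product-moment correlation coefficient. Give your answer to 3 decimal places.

-0.857

r = (nΣst − ΣsΣt) / √[(nΣs² − (Σs)²)(nΣt² − (Σt)²)]
Numerator: 12×8049.49 − 283.3×365.1 = -6838.95
Denominator: √[(88090.92 − 80258.89)(141426.6 − 133298.01)] = √[7832.03 × 8128.59] = 7978.9323
r = -6838.95 / 7978.9323 ≈ -0.857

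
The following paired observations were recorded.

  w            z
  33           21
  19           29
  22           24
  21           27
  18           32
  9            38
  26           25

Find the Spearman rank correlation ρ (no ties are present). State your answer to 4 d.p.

Rank w: 7, 3, 5, 4, 2, 1, 6
Rank z: 1, 5, 2, 4, 6, 7, 3
d = rank(w) − rank(z): 6, -2, 3, 0, -4, -6, 3; Σd² = 110
ρ = 1 − 6Σd² / [n(n²−1)] = 1 − 6×110 / (7×48) = 1 − 660/336 ≈ -0.9643

-0.9643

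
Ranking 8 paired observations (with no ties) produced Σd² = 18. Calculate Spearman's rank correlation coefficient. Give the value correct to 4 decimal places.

ρ = 1 − 6Σd² / [n(n²−1)] = 1 − 6×18 / (8×63)
  = 1 − 108/504 = 1 − 0.21429 ≈ 0.7857

0.7857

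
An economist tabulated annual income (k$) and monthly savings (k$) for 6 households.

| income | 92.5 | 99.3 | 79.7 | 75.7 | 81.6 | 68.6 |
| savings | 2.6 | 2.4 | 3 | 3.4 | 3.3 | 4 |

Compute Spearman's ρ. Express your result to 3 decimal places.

Rank income: 5, 6, 3, 2, 4, 1
Rank savings: 2, 1, 3, 5, 4, 6
d = rank(income) − rank(savings): 3, 5, 0, -3, 0, -5; Σd² = 68
ρ = 1 − 6Σd² / [n(n²−1)] = 1 − 6×68 / (6×35) = 1 − 408/210 ≈ -0.943

-0.943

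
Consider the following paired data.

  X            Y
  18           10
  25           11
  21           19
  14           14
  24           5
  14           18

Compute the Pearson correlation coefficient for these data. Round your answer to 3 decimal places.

n = 6, ΣX = 116, ΣY = 77, ΣX² = 2358, ΣY² = 1127, ΣXY = 1422
nΣXY − ΣXΣY = 8532 − 8932 = -400
nΣX² − (ΣX)² = 14148 − 13456 = 692; nΣY² − (ΣY)² = 6762 − 5929 = 833
r = -400 / √(692 × 833) = -400 / 759.2338 ≈ -0.527

-0.527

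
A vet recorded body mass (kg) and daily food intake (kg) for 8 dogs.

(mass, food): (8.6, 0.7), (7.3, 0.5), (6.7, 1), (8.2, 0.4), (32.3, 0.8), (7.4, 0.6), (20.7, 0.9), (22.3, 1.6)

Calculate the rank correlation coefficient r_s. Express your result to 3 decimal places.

Rank mass: 5, 2, 1, 4, 8, 3, 6, 7
Rank food: 4, 2, 7, 1, 5, 3, 6, 8
d = rank(mass) − rank(food): 1, 0, -6, 3, 3, 0, 0, -1; Σd² = 56
ρ = 1 − 6Σd² / [n(n²−1)] = 1 − 6×56 / (8×63) = 1 − 336/504 ≈ 0.333

0.333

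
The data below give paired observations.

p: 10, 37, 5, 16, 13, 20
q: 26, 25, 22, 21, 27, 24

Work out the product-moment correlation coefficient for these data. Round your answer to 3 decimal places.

n = 6, Σp = 101, Σq = 145, Σp² = 2319, Σq² = 3531, Σpq = 2462
nΣpq − ΣpΣq = 14772 − 14645 = 127
nΣp² − (Σp)² = 13914 − 10201 = 3713; nΣq² − (Σq)² = 21186 − 21025 = 161
r = 127 / √(3713 × 161) = 127 / 773.1707 ≈ 0.164

0.164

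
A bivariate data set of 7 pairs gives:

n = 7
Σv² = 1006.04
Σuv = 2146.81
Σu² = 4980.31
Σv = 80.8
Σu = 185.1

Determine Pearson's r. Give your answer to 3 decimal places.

r = (nΣuv − ΣuΣv) / √[(nΣu² − (Σu)²)(nΣv² − (Σv)²)]
Numerator: 7×2146.81 − 185.1×80.8 = 71.59
Denominator: √[(34862.17 − 34262.01)(7042.28 − 6528.64)] = √[600.16 × 513.64] = 555.2172
r = 71.59 / 555.2172 ≈ 0.129

0.129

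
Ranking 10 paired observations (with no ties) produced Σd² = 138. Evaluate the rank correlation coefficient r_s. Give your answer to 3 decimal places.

0.164

ρ = 1 − 6Σd² / [n(n²−1)] = 1 − 6×138 / (10×99)
  = 1 − 828/990 = 1 − 0.8364 ≈ 0.164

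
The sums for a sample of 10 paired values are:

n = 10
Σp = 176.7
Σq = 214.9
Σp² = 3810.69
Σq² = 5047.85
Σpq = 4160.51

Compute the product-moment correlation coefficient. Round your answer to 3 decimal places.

r = (nΣpq − ΣpΣq) / √[(nΣp² − (Σp)²)(nΣq² − (Σq)²)]
Numerator: 10×4160.51 − 176.7×214.9 = 3632.27
Denominator: √[(38106.9 − 31222.89)(50478.5 − 46182.01)] = √[6884.01 × 4296.49] = 5438.4814
r = 3632.27 / 5438.4814 ≈ 0.668

0.668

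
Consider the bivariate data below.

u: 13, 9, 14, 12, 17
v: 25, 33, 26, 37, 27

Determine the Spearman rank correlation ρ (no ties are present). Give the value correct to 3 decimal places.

Rank u: 3, 1, 4, 2, 5
Rank v: 1, 4, 2, 5, 3
d = rank(u) − rank(v): 2, -3, 2, -3, 2; Σd² = 30
ρ = 1 − 6Σd² / [n(n²−1)] = 1 − 6×30 / (5×24) = 1 − 180/120 ≈ -0.500

-0.500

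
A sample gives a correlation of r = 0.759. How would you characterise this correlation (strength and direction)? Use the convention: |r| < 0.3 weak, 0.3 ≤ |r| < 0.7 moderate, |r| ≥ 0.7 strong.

strong positive

r = 0.759 > 0 so the relationship is positive.
|r| = 0.759, which falls in the strong range.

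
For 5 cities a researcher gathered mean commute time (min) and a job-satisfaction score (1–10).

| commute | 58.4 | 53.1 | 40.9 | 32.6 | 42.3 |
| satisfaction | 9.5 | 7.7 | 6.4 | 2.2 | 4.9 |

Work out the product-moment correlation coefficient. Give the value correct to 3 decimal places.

n = 5, Σx = 227.3, Σy = 30.7, Σx² = 10755.03, Σy² = 219.35, Σxy = 1504.42
nΣxy − ΣxΣy = 7522.1 − 6978.11 = 543.99
nΣx² − (Σx)² = 53775.15 − 51665.29 = 2109.86; nΣy² − (Σy)² = 1096.75 − 942.49 = 154.26
r = 543.99 / √(2109.86 × 154.26) = 543.99 / 570.4972 ≈ 0.954

0.954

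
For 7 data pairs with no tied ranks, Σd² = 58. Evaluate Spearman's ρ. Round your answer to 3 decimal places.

ρ = 1 − 6Σd² / [n(n²−1)] = 1 − 6×58 / (7×48)
  = 1 − 348/336 = 1 − 1.0357 ≈ -0.036

-0.036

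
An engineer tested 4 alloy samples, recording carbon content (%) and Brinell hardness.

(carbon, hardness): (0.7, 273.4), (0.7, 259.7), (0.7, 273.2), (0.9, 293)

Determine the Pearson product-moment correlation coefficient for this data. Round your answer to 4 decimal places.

0.8839

n = 4, Σx = 3, Σy = 1099.3, Σx² = 2.28, Σy² = 302678.89, Σxy = 828.11
nΣxy − ΣxΣy = 3312.44 − 3297.9 = 14.54
nΣx² − (Σx)² = 9.12 − 9 = 0.12; nΣy² − (Σy)² = 1210715.56 − 1208460.49 = 2255.07
r = 14.54 / √(0.12 × 2255.07) = 14.54 / 16.4502 ≈ 0.8839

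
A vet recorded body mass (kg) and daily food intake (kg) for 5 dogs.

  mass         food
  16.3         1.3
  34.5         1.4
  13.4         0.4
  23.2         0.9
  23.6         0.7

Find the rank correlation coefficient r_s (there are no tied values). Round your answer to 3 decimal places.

0.600

Rank mass: 2, 5, 1, 3, 4
Rank food: 4, 5, 1, 3, 2
d = rank(mass) − rank(food): -2, 0, 0, 0, 2; Σd² = 8
ρ = 1 − 6Σd² / [n(n²−1)] = 1 − 6×8 / (5×24) = 1 − 48/120 ≈ 0.600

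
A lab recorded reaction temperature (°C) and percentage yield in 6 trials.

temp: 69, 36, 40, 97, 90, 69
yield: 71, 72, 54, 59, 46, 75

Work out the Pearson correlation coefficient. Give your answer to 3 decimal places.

-0.349

n = 6, Σx = 401, Σy = 377, Σx² = 29927, Σy² = 24363, Σxy = 24689
nΣxy − ΣxΣy = 148134 − 151177 = -3043
nΣx² − (Σx)² = 179562 − 160801 = 18761; nΣy² − (Σy)² = 146178 − 142129 = 4049
r = -3043 / √(18761 × 4049) = -3043 / 8715.6921 ≈ -0.349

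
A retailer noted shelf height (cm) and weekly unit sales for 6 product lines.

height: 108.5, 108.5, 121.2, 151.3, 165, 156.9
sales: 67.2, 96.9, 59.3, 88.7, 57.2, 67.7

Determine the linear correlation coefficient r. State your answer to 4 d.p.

-0.3024

n = 6, Σx = 811.4, Σy = 437, Σx² = 112968.24, Σy² = 33144.76, Σxy = 58472.45
nΣxy − ΣxΣy = 350834.7 − 354581.8 = -3747.1
nΣx² − (Σx)² = 677809.44 − 658369.96 = 19439.48; nΣy² − (Σy)² = 198868.56 − 190969 = 7899.56
r = -3747.1 / √(19439.48 × 7899.56) = -3747.1 / 12392.0676 ≈ -0.3024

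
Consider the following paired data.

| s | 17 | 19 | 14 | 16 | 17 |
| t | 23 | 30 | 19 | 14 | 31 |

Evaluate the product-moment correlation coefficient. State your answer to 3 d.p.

0.681

n = 5, Σs = 83, Σt = 117, Σs² = 1391, Σt² = 2947, Σst = 1978
nΣst − ΣsΣt = 9890 − 9711 = 179
nΣs² − (Σs)² = 6955 − 6889 = 66; nΣt² − (Σt)² = 14735 − 13689 = 1046
r = 179 / √(66 × 1046) = 179 / 262.7470 ≈ 0.681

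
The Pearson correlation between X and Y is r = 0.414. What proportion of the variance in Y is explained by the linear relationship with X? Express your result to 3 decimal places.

0.171

r² = (0.414)² = 0.171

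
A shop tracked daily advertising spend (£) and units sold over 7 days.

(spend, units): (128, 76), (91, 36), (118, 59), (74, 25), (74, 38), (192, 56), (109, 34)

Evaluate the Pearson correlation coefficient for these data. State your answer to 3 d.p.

0.617

n = 7, Σx = 786, Σy = 324, Σx² = 98286, Σy² = 16914, Σxy = 39086
nΣxy − ΣxΣy = 273602 − 254664 = 18938
nΣx² − (Σx)² = 688002 − 617796 = 70206; nΣy² − (Σy)² = 118398 − 104976 = 13422
r = 18938 / √(70206 × 13422) = 18938 / 30696.9857 ≈ 0.617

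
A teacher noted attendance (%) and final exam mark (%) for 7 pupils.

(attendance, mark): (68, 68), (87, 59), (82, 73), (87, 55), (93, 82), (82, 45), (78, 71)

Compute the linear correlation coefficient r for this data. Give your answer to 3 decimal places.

0.070

n = 7, Σx = 577, Σy = 453, Σx² = 47943, Σy² = 30249, Σxy = 37382
nΣxy − ΣxΣy = 261674 − 261381 = 293
nΣx² − (Σx)² = 335601 − 332929 = 2672; nΣy² − (Σy)² = 211743 − 205209 = 6534
r = 293 / √(2672 × 6534) = 293 / 4178.3786 ≈ 0.070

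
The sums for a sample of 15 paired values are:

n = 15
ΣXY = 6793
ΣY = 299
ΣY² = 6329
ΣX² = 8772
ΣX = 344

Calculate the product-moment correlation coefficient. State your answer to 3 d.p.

-0.112

r = (nΣXY − ΣXΣY) / √[(nΣX² − (ΣX)²)(nΣY² − (ΣY)²)]
Numerator: 15×6793 − 344×299 = -961
Denominator: √[(131580 − 118336)(94935 − 89401)] = √[13244 × 5534] = 8561.0920
r = -961 / 8561.0920 ≈ -0.112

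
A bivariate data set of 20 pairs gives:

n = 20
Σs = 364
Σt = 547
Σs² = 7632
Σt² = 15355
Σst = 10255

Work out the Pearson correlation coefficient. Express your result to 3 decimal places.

0.475

r = (nΣst − ΣsΣt) / √[(nΣs² − (Σs)²)(nΣt² − (Σt)²)]
Numerator: 20×10255 − 364×547 = 5992
Denominator: √[(152640 − 132496)(307100 − 299209)] = √[20144 × 7891] = 12607.7874
r = 5992 / 12607.7874 ≈ 0.475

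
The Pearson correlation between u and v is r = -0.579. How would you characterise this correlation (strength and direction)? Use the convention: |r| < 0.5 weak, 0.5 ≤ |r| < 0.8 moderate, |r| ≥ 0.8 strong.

moderate negative

r = -0.579 < 0 so the relationship is negative.
|r| = 0.579, which falls in the moderate range.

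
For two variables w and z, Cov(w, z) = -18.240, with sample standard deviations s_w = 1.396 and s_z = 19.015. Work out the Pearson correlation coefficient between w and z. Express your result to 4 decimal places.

r = Cov(w,z) / (s_w · s_z) = -18.240 / (1.396 × 19.015)
  = -18.240 / 26.5449 ≈ -0.6871

-0.6871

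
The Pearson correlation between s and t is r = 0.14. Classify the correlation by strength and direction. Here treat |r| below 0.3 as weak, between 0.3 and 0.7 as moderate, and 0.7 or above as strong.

weak positive

r = 0.14 > 0 so the relationship is positive.
|r| = 0.14, which falls in the weak range.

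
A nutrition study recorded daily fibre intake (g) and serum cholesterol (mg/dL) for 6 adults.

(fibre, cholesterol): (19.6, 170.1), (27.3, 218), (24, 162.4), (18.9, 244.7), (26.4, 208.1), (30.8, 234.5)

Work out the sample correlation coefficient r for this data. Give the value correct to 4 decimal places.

n = 6, Σx = 147, Σy = 1237.8, Σx² = 3708.26, Σy² = 261005.72, Σxy = 30524.23
nΣxy − ΣxΣy = 183145.38 − 181956.6 = 1188.78
nΣx² − (Σx)² = 22249.56 − 21609 = 640.56; nΣy² − (Σy)² = 1566034.32 − 1532148.84 = 33885.48
r = 1188.78 / √(640.56 × 33885.48) = 1188.78 / 4658.9358 ≈ 0.2552

0.2552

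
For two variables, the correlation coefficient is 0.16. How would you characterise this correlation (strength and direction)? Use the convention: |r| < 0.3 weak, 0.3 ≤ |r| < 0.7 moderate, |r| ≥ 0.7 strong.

weak positive

r = 0.16 > 0 so the relationship is positive.
|r| = 0.16, which falls in the weak range.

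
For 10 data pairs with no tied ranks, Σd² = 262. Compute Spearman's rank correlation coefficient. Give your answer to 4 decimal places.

-0.5879

ρ = 1 − 6Σd² / [n(n²−1)] = 1 − 6×262 / (10×99)
  = 1 − 1572/990 = 1 − 1.58788 ≈ -0.5879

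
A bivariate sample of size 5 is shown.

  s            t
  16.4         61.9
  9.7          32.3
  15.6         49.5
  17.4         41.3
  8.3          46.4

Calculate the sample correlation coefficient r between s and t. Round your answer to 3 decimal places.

n = 5, Σs = 67.4, Σt = 231.4, Σs² = 978.06, Σt² = 11183.8, Σst = 3204.41
nΣst − ΣsΣt = 16022.05 − 15596.36 = 425.69
nΣs² − (Σs)² = 4890.3 − 4542.76 = 347.54; nΣt² − (Σt)² = 55919 − 53545.96 = 2373.04
r = 425.69 / √(347.54 × 2373.04) = 425.69 / 908.1444 ≈ 0.469

0.469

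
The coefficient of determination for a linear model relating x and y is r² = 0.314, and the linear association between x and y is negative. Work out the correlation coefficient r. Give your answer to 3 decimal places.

|r| = √0.314 = 0.560
The association is negative, so r = −0.560.

-0.560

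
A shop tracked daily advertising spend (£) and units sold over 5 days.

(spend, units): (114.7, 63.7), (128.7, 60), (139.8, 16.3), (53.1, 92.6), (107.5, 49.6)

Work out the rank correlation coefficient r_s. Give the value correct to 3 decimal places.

-0.700

Rank spend: 3, 4, 5, 1, 2
Rank units: 4, 3, 1, 5, 2
d = rank(spend) − rank(units): -1, 1, 4, -4, 0; Σd² = 34
ρ = 1 − 6Σd² / [n(n²−1)] = 1 − 6×34 / (5×24) = 1 − 204/120 ≈ -0.700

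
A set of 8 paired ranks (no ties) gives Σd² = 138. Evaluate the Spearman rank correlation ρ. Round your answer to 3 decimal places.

-0.643

ρ = 1 − 6Σd² / [n(n²−1)] = 1 − 6×138 / (8×63)
  = 1 − 828/504 = 1 − 1.6429 ≈ -0.643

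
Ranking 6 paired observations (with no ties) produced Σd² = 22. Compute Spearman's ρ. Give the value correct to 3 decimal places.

0.371

ρ = 1 − 6Σd² / [n(n²−1)] = 1 − 6×22 / (6×35)
  = 1 − 132/210 = 1 − 0.6286 ≈ 0.371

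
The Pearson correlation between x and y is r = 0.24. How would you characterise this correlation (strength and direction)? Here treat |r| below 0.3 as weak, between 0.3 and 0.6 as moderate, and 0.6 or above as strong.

weak positive

r = 0.24 > 0 so the relationship is positive.
|r| = 0.24, which falls in the weak range.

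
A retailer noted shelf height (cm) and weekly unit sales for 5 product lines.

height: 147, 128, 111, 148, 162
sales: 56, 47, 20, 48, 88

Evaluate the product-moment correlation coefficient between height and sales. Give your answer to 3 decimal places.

n = 5, Σx = 696, Σy = 259, Σx² = 98462, Σy² = 15793, Σxy = 37828
nΣxy − ΣxΣy = 189140 − 180264 = 8876
nΣx² − (Σx)² = 492310 − 484416 = 7894; nΣy² − (Σy)² = 78965 − 67081 = 11884
r = 8876 / √(7894 × 11884) = 8876 / 9685.6748 ≈ 0.916

0.916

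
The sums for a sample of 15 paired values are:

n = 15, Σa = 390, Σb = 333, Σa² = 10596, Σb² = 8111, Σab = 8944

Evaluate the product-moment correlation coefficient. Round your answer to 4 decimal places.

0.4997

r = (nΣab − ΣaΣb) / √[(nΣa² − (Σa)²)(nΣb² − (Σb)²)]
Numerator: 15×8944 − 390×333 = 4290
Denominator: √[(158940 − 152100)(121665 − 110889)] = √[6840 × 10776] = 8585.3270
r = 4290 / 8585.3270 ≈ 0.4997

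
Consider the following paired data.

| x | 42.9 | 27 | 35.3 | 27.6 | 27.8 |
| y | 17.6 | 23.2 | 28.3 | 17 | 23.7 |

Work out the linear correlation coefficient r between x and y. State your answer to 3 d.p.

n = 5, Σx = 160.6, Σy = 109.8, Σx² = 5350.1, Σy² = 2499.58, Σxy = 3508.49
nΣxy − ΣxΣy = 17542.45 − 17633.88 = -91.43
nΣx² − (Σx)² = 26750.5 − 25792.36 = 958.14; nΣy² − (Σy)² = 12497.9 − 12056.04 = 441.86
r = -91.43 / √(958.14 × 441.86) = -91.43 / 650.6641 ≈ -0.141

-0.141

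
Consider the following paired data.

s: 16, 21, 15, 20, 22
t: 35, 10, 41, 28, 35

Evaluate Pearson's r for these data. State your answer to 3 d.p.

n = 5, Σs = 94, Σt = 149, Σs² = 1806, Σt² = 5015, Σst = 2715
nΣst − ΣsΣt = 13575 − 14006 = -431
nΣs² − (Σs)² = 9030 − 8836 = 194; nΣt² − (Σt)² = 25075 − 22201 = 2874
r = -431 / √(194 × 2874) = -431 / 746.6967 ≈ -0.577

-0.577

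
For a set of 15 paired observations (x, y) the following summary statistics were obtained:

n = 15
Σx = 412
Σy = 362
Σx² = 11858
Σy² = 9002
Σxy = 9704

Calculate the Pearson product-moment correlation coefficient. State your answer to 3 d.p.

-0.630

r = (nΣxy − ΣxΣy) / √[(nΣx² − (Σx)²)(nΣy² − (Σy)²)]
Numerator: 15×9704 − 412×362 = -3584
Denominator: √[(177870 − 169744)(135030 − 131044)] = √[8126 × 3986] = 5691.2420
r = -3584 / 5691.2420 ≈ -0.630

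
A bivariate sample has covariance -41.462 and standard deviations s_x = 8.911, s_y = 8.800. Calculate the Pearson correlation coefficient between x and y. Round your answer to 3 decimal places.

r = Cov(x,y) / (s_x · s_y) = -41.462 / (8.911 × 8.800)
  = -41.462 / 78.4168 ≈ -0.529

-0.529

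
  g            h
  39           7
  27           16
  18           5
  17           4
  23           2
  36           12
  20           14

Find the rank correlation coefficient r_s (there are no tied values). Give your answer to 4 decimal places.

0.3929

Rank g: 7, 5, 2, 1, 4, 6, 3
Rank h: 4, 7, 3, 2, 1, 5, 6
d = rank(g) − rank(h): 3, -2, -1, -1, 3, 1, -3; Σd² = 34
ρ = 1 − 6Σd² / [n(n²−1)] = 1 − 6×34 / (7×48) = 1 − 204/336 ≈ 0.3929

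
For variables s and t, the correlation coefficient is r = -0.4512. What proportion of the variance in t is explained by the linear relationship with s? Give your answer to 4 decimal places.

0.2036

r² = (-0.4512)² = 0.2036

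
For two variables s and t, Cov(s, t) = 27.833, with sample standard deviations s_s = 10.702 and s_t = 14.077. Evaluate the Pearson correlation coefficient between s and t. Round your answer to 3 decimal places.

0.185

r = Cov(s,t) / (s_s · s_t) = 27.833 / (10.702 × 14.077)
  = 27.833 / 150.6521 ≈ 0.185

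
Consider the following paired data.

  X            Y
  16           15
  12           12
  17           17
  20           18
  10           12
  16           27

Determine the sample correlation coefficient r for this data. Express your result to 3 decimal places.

0.531

n = 6, ΣX = 91, ΣY = 101, ΣX² = 1445, ΣY² = 1855, ΣXY = 1585
nΣXY − ΣXΣY = 9510 − 9191 = 319
nΣX² − (ΣX)² = 8670 − 8281 = 389; nΣY² − (ΣY)² = 11130 − 10201 = 929
r = 319 / √(389 × 929) = 319 / 601.1497 ≈ 0.531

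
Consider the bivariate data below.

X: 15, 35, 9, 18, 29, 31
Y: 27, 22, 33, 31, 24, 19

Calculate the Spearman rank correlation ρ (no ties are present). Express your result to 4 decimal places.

Rank X: 2, 6, 1, 3, 4, 5
Rank Y: 4, 2, 6, 5, 3, 1
d = rank(X) − rank(Y): -2, 4, -5, -2, 1, 4; Σd² = 66
ρ = 1 − 6Σd² / [n(n²−1)] = 1 − 6×66 / (6×35) = 1 − 396/210 ≈ -0.8857

-0.8857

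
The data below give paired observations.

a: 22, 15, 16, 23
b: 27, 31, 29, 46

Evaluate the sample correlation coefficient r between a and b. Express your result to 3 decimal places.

n = 4, Σa = 76, Σb = 133, Σa² = 1494, Σb² = 4647, Σab = 2581
nΣab − ΣaΣb = 10324 − 10108 = 216
nΣa² − (Σa)² = 5976 − 5776 = 200; nΣb² − (Σb)² = 18588 − 17689 = 899
r = 216 / √(200 × 899) = 216 / 424.0283 ≈ 0.509

0.509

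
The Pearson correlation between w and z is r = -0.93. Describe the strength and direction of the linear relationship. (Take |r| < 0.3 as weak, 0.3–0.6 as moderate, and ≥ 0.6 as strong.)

r = -0.93 < 0 so the relationship is negative.
|r| = 0.93, which falls in the strong range.

strong negative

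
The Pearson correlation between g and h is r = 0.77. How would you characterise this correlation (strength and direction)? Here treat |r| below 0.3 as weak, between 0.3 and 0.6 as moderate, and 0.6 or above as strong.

strong positive

r = 0.77 > 0 so the relationship is positive.
|r| = 0.77, which falls in the strong range.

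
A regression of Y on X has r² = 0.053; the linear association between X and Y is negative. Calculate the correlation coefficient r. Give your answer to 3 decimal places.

|r| = √0.053 = 0.230
The association is negative, so r = −0.230.

-0.230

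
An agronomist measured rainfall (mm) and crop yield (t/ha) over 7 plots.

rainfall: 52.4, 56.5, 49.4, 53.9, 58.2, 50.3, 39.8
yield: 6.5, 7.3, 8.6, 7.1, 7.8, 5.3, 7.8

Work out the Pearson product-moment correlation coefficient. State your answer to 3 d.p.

-0.104

n = 7, Σx = 360.5, Σy = 50.4, Σx² = 18784.95, Σy² = 369.68, Σxy = 2591.57
nΣxy − ΣxΣy = 18140.99 − 18169.2 = -28.21
nΣx² − (Σx)² = 131494.65 − 129960.25 = 1534.4; nΣy² − (Σy)² = 2587.76 − 2540.16 = 47.6
r = -28.21 / √(1534.4 × 47.6) = -28.21 / 270.2544 ≈ -0.104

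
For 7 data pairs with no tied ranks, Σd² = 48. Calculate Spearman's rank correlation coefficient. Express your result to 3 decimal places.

0.143

ρ = 1 − 6Σd² / [n(n²−1)] = 1 − 6×48 / (7×48)
  = 1 − 288/336 = 1 − 0.8571 ≈ 0.143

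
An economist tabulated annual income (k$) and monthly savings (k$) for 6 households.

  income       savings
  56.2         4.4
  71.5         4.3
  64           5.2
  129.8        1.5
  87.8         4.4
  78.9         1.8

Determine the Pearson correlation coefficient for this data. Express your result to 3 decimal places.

n = 6, Σx = 488.2, Σy = 21.6, Σx² = 43148.78, Σy² = 89.74, Σxy = 1610.57
nΣxy − ΣxΣy = 9663.42 − 10545.12 = -881.7
nΣx² − (Σx)² = 258892.68 − 238339.24 = 20553.44; nΣy² − (Σy)² = 538.44 − 466.56 = 71.88
r = -881.7 / √(20553.44 × 71.88) = -881.7 / 1215.4757 ≈ -0.725

-0.725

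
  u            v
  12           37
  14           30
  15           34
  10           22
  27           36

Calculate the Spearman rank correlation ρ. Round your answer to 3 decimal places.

0.400

Rank u: 2, 3, 4, 1, 5
Rank v: 5, 2, 3, 1, 4
d = rank(u) − rank(v): -3, 1, 1, 0, 1; Σd² = 12
ρ = 1 − 6Σd² / [n(n²−1)] = 1 − 6×12 / (5×24) = 1 − 72/120 ≈ 0.400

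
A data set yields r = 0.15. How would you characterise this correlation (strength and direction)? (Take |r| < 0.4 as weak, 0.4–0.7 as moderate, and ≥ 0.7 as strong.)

weak positive

r = 0.15 > 0 so the relationship is positive.
|r| = 0.15, which falls in the weak range.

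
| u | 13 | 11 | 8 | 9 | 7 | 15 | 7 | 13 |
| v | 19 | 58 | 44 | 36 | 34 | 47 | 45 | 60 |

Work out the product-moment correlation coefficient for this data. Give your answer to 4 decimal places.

n = 8, Σu = 83, Σv = 343, Σu² = 927, Σv² = 15947, Σuv = 3599
nΣuv − ΣuΣv = 28792 − 28469 = 323
nΣu² − (Σu)² = 7416 − 6889 = 527; nΣv² − (Σv)² = 127576 − 117649 = 9927
r = 323 / √(527 × 9927) = 323 / 2287.2536 ≈ 0.1412

0.1412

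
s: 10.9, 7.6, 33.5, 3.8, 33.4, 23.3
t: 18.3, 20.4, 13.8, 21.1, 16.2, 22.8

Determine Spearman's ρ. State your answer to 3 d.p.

Rank s: 3, 2, 6, 1, 5, 4
Rank t: 3, 4, 1, 5, 2, 6
d = rank(s) − rank(t): 0, -2, 5, -4, 3, -2; Σd² = 58
ρ = 1 − 6Σd² / [n(n²−1)] = 1 − 6×58 / (6×35) = 1 − 348/210 ≈ -0.657

-0.657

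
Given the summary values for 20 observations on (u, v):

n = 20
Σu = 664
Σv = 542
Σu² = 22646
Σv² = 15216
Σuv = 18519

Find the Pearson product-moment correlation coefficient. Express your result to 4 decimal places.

0.9313

r = (nΣuv − ΣuΣv) / √[(nΣu² − (Σu)²)(nΣv² − (Σv)²)]
Numerator: 20×18519 − 664×542 = 10492
Denominator: √[(452920 − 440896)(304320 − 293764)] = √[12024 × 10556] = 11266.1149
r = 10492 / 11266.1149 ≈ 0.9313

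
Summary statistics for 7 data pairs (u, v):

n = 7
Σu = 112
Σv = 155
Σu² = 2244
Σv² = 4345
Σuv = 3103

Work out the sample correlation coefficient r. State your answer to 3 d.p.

0.970

r = (nΣuv − ΣuΣv) / √[(nΣu² − (Σu)²)(nΣv² − (Σv)²)]
Numerator: 7×3103 − 112×155 = 4361
Denominator: √[(15708 − 12544)(30415 − 24025)] = √[3164 × 6390] = 4496.4386
r = 4361 / 4496.4386 ≈ 0.970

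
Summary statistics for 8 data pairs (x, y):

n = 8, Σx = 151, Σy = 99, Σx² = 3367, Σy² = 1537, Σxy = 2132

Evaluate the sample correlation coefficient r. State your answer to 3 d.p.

0.656

r = (nΣxy − ΣxΣy) / √[(nΣx² − (Σx)²)(nΣy² − (Σy)²)]
Numerator: 8×2132 − 151×99 = 2107
Denominator: √[(26936 − 22801)(12296 − 9801)] = √[4135 × 2495] = 3211.9815
r = 2107 / 3211.9815 ≈ 0.656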